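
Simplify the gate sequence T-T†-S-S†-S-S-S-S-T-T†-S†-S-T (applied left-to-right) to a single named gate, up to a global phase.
T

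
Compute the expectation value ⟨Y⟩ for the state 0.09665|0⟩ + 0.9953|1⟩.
0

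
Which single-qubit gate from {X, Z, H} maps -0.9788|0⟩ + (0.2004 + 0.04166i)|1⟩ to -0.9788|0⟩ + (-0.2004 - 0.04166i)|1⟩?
Z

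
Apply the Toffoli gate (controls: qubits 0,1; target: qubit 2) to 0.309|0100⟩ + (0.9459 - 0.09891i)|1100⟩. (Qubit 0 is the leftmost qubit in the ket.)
0.309|0100⟩ + (0.9459 - 0.09891i)|1110⟩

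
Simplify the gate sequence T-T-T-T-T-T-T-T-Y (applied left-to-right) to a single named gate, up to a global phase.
Y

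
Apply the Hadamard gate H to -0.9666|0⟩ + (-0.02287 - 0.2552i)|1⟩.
(-0.6997 - 0.1805i)|0⟩ + (-0.6673 + 0.1805i)|1⟩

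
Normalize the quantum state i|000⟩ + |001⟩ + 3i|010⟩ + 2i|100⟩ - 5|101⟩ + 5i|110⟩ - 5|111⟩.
0.1054i|000⟩ + 0.1054|001⟩ + 0.3162i|010⟩ + 0.2108i|100⟩ - 0.527|101⟩ + 0.527i|110⟩ - 0.527|111⟩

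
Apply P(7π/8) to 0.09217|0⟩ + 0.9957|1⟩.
0.09217|0⟩ + (-0.9199 + 0.381i)|1⟩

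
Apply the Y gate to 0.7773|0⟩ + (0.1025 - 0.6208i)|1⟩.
(-0.6208 - 0.1025i)|0⟩ + 0.7773i|1⟩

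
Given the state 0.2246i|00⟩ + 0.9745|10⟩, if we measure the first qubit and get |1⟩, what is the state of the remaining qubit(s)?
|0⟩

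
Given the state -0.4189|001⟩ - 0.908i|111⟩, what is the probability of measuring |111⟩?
0.8245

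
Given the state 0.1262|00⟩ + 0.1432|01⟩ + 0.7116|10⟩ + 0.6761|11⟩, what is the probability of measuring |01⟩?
0.02051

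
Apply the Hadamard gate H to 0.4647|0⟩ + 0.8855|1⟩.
0.9547|0⟩ - 0.2976|1⟩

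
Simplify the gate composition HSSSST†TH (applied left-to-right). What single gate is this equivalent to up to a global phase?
I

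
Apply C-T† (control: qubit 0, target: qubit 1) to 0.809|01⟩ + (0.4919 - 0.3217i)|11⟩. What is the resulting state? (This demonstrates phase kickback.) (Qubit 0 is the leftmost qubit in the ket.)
0.809|01⟩ + (0.1203 - 0.5753i)|11⟩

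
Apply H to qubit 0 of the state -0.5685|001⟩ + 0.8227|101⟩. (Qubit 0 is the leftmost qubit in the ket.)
0.1797|001⟩ - 0.9837|101⟩

H on qubit 0 mixes each pair of kets that differ only in qubit 0: amplitudes (a, b) of (|…0…⟩, |…1…⟩) become ((a + b)/√2, (a − b)/√2). Kets absent from the input have amplitude 0.
(|001⟩, |101⟩): (a, b) = (-0.5685, 0.8227) → (0.1797, -0.9837)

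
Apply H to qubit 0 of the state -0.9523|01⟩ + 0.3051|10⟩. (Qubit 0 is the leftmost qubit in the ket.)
0.2157|00⟩ - 0.6734|01⟩ - 0.2157|10⟩ - 0.6734|11⟩

H on qubit 0 mixes each pair of kets that differ only in qubit 0: amplitudes (a, b) of (|…0…⟩, |…1…⟩) become ((a + b)/√2, (a − b)/√2). Kets absent from the input have amplitude 0.
(|00⟩, |10⟩): (a, b) = (0, 0.3051) → (0.2157, -0.2157)
(|01⟩, |11⟩): (a, b) = (-0.9523, 0) → (-0.6734, -0.6734)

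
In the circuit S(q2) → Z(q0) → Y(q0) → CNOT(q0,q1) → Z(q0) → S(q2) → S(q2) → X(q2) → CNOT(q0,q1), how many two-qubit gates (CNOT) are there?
2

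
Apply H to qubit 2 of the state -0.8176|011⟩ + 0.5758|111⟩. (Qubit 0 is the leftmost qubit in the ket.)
-0.5781|010⟩ + 0.5781|011⟩ + 0.4072|110⟩ - 0.4072|111⟩

H on qubit 2 mixes each pair of kets that differ only in qubit 2: amplitudes (a, b) of (|…0…⟩, |…1…⟩) become ((a + b)/√2, (a − b)/√2). Kets absent from the input have amplitude 0.
(|010⟩, |011⟩): (a, b) = (0, -0.8176) → (-0.5781, 0.5781)
(|110⟩, |111⟩): (a, b) = (0, 0.5758) → (0.4072, -0.4072)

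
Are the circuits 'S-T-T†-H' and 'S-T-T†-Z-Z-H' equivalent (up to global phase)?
Yes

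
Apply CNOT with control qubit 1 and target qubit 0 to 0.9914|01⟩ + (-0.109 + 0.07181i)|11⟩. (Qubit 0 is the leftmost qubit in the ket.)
(-0.109 + 0.07181i)|01⟩ + 0.9914|11⟩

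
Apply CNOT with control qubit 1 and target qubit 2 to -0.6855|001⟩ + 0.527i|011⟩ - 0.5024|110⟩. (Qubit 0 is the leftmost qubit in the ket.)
-0.6855|001⟩ + 0.527i|010⟩ - 0.5024|111⟩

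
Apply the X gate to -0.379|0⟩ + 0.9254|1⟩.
0.9254|0⟩ - 0.379|1⟩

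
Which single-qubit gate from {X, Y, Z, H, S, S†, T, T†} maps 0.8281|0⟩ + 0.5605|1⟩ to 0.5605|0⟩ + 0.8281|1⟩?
X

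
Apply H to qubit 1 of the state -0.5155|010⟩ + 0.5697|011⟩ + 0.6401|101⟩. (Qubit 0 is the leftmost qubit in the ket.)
-0.3645|000⟩ + 0.4028|001⟩ + 0.3645|010⟩ - 0.4028|011⟩ + 0.4526|101⟩ + 0.4526|111⟩

H on qubit 1 mixes each pair of kets that differ only in qubit 1: amplitudes (a, b) of (|…0…⟩, |…1…⟩) become ((a + b)/√2, (a − b)/√2). Kets absent from the input have amplitude 0.
(|000⟩, |010⟩): (a, b) = (0, -0.5155) → (-0.3645, 0.3645)
(|001⟩, |011⟩): (a, b) = (0, 0.5697) → (0.4028, -0.4028)
(|101⟩, |111⟩): (a, b) = (0.6401, 0) → (0.4526, 0.4526)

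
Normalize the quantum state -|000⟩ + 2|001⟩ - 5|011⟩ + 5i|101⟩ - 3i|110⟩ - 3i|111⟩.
-0.117|000⟩ + 0.2341|001⟩ - 0.5852|011⟩ + 0.5852i|101⟩ - 0.3511i|110⟩ - 0.3511i|111⟩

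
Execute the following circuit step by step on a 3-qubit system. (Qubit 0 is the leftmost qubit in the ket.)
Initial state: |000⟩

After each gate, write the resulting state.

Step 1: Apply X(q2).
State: |001⟩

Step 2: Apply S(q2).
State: i|001⟩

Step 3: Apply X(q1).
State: i|011⟩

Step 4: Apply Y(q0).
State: -|111⟩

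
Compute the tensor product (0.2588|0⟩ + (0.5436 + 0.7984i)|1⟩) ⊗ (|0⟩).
0.2588|00⟩ + (0.5436 + 0.7984i)|10⟩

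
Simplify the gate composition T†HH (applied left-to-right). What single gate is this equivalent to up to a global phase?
T†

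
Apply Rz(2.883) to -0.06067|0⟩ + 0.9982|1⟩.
(-0.007823 + 0.06016i)|0⟩ + (0.1287 + 0.9899i)|1⟩

Rz(2.883) = [[e^(−iθ/2), 0], [0, e^(iθ/2)]] with e^(±iθ/2) = cos(θ/2) ± i·sin(θ/2); θ = 2.883, cos(θ/2) ≈ 0.128936, sin(θ/2) ≈ 0.991653.
With a = amp(|0⟩) = -0.06067 and b = amp(|1⟩) = 0.9982:
new amp(|0⟩) = (0.128936 - 0.991653i)·a = (-0.007823 + 0.06016i)
new amp(|1⟩) = (0.128936 + 0.991653i)·b = (0.1287 + 0.9899i)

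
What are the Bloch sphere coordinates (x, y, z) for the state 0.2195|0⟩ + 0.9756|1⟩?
(0.4283, 0, -0.9036)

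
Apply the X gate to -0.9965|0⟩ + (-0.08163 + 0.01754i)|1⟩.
(-0.08163 + 0.01754i)|0⟩ - 0.9965|1⟩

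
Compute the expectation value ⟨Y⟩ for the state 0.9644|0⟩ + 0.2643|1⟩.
0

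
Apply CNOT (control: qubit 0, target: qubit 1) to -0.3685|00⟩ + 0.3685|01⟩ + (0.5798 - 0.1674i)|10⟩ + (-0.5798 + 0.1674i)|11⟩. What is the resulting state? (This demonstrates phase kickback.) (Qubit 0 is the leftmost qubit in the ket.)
-0.3685|00⟩ + 0.3685|01⟩ + (-0.5798 + 0.1674i)|10⟩ + (0.5798 - 0.1674i)|11⟩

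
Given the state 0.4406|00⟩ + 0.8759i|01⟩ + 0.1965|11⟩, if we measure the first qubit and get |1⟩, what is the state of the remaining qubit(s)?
|1⟩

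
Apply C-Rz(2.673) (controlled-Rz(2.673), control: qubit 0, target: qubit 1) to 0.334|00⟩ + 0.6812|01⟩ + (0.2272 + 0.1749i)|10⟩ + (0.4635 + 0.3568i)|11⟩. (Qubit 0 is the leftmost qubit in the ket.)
0.334|00⟩ + 0.6812|01⟩ + (0.2229 - 0.1804i)|10⟩ + (-0.2394 + 0.5337i)|11⟩

C-Rz(2.673) leaves the control-|0⟩ kets |00⟩, |01⟩ unchanged and applies Rz(2.673) to qubit 1 on the control-|1⟩ pair (|10⟩, |11⟩).
Rz(2.673) = [[e^(−iθ/2), 0], [0, e^(iθ/2)]] with e^(±iθ/2) = cos(θ/2) ± i·sin(θ/2); θ = 2.673, cos(θ/2) ≈ 0.232159, sin(θ/2) ≈ 0.972678.
With a = amp(|10⟩) = (0.2272 + 0.1749i) and b = amp(|11⟩) = (0.4635 + 0.3568i):
new amp(|10⟩) = (0.232159 - 0.972678i)·a = (0.2229 - 0.1804i)
new amp(|11⟩) = (0.232159 + 0.972678i)·b = (-0.2394 + 0.5337i)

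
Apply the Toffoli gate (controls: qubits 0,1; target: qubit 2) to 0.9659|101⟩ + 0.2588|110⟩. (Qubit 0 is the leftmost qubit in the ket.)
0.9659|101⟩ + 0.2588|111⟩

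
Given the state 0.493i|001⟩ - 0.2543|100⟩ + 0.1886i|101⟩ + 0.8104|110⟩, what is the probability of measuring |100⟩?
0.06467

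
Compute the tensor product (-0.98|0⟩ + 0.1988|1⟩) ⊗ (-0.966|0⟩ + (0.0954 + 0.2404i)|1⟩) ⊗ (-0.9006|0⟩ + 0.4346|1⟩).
-0.8526|000⟩ + 0.4114|001⟩ + (0.0842 + 0.2122i)|010⟩ + (-0.04063 - 0.1024i)|011⟩ + 0.173|100⟩ - 0.08346|101⟩ + (-0.01708 - 0.04304i)|110⟩ + (0.008242 + 0.02077i)|111⟩

amp(|b₁b₂…⟩) = product of the factor amplitudes for bits b₁, b₂, …; only kets whose every factor amplitude is nonzero survive.
|000⟩: (-0.98)(-0.966)(-0.9006) = -0.8526
|001⟩: (-0.98)(-0.966)(0.4346) = 0.4114
|010⟩: (-0.98)(0.0954 + 0.2404i)(-0.9006) = (0.0842 + 0.2122i)
|011⟩: (-0.98)(0.0954 + 0.2404i)(0.4346) = (-0.04063 - 0.1024i)
|100⟩: (0.1988)(-0.966)(-0.9006) = 0.173
|101⟩: (0.1988)(-0.966)(0.4346) = -0.08346
|110⟩: (0.1988)(0.0954 + 0.2404i)(-0.9006) = (-0.01708 - 0.04304i)
|111⟩: (0.1988)(0.0954 + 0.2404i)(0.4346) = (0.008242 + 0.02077i)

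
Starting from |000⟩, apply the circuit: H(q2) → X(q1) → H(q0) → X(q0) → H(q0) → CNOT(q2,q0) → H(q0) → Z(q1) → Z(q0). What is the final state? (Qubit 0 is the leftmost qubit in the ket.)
-1/2|010⟩ - 1/2|011⟩ + 1/2|110⟩ - 1/2|111⟩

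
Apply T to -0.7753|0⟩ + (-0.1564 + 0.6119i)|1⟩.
-0.7753|0⟩ + (-0.5433 + 0.3221i)|1⟩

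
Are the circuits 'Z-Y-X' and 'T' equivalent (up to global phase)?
No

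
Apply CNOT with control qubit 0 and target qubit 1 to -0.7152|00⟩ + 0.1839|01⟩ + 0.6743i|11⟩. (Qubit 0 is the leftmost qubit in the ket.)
-0.7152|00⟩ + 0.1839|01⟩ + 0.6743i|10⟩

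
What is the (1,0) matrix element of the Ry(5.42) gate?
0.4183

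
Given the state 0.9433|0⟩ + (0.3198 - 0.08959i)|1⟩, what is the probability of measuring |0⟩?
0.8898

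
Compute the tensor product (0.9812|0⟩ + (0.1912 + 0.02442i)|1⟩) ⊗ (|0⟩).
0.9812|00⟩ + (0.1912 + 0.02442i)|10⟩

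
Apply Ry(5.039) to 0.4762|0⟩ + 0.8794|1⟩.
-0.8994|0⟩ - 0.4372|1⟩

Ry(5.039) = [[cos(θ/2), −sin(θ/2)], [sin(θ/2), cos(θ/2)]]; θ = 5.039, cos(θ/2) ≈ -0.812661, sin(θ/2) ≈ 0.582737.
With a = amp(|0⟩) = 0.4762 and b = amp(|1⟩) = 0.8794:
new amp(|0⟩) = (-0.812661)·a + (-0.582737)·b = -0.8994
new amp(|1⟩) = (0.582737)·a + (-0.812661)·b = -0.4372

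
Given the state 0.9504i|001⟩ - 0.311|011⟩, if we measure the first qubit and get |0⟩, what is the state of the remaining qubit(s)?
0.9504i|01⟩ - 0.311|11⟩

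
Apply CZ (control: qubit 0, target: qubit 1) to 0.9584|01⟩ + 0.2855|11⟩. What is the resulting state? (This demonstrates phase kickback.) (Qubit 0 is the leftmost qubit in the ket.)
0.9584|01⟩ - 0.2855|11⟩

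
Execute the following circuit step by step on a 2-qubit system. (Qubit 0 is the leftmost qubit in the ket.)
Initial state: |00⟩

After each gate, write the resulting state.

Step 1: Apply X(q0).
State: |10⟩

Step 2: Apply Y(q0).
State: -i|00⟩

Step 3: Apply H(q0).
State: -(1/√2)i|00⟩ - (1/√2)i|10⟩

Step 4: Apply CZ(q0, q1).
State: -(1/√2)i|00⟩ - (1/√2)i|10⟩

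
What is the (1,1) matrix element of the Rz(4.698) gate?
(-0.702 + 0.7122i)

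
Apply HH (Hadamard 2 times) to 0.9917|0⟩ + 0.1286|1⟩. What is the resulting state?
0.9917|0⟩ + 0.1286|1⟩

H² = I, so an even number of Hadamards cancels: H^2 = I and the state is unchanged.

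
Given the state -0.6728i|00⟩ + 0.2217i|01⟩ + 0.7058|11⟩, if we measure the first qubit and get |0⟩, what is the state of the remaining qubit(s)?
-0.9498i|0⟩ + 0.313i|1⟩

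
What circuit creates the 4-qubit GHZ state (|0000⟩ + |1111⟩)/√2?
H(q0) → CNOT(q0,q1) → CNOT(q0,q2) → CNOT(q0,q3)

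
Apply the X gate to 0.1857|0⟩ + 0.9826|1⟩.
0.9826|0⟩ + 0.1857|1⟩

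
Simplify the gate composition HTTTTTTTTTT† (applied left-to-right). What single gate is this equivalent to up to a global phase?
H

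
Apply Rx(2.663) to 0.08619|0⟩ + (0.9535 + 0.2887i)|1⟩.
(0.3009 - 0.9263i)|0⟩ + (0.226 - 0.01531i)|1⟩

Rx(2.663) = [[cos(θ/2), −i·sin(θ/2)], [−i·sin(θ/2), cos(θ/2)]]; θ = 2.663, cos(θ/2) ≈ 0.237019, sin(θ/2) ≈ 0.971505.
With a = amp(|0⟩) = 0.08619 and b = amp(|1⟩) = (0.9535 + 0.2887i):
new amp(|0⟩) = (0.237019)·a + (-0.971505i)·b = (0.3009 - 0.9263i)
new amp(|1⟩) = (-0.971505i)·a + (0.237019)·b = (0.226 - 0.01531i)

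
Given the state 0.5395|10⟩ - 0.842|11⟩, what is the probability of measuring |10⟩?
0.2911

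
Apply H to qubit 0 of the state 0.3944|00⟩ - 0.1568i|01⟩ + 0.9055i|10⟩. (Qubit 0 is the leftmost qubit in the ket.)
(0.2789 + 0.6403i)|00⟩ - 0.1109i|01⟩ + (0.2789 - 0.6403i)|10⟩ - 0.1109i|11⟩

H on qubit 0 mixes each pair of kets that differ only in qubit 0: amplitudes (a, b) of (|…0…⟩, |…1…⟩) become ((a + b)/√2, (a − b)/√2). Kets absent from the input have amplitude 0.
(|00⟩, |10⟩): (a, b) = (0.3944, 0.9055i) → ((0.2789 + 0.6403i), (0.2789 - 0.6403i))
(|01⟩, |11⟩): (a, b) = (-0.1568i, 0) → (-0.1109i, -0.1109i)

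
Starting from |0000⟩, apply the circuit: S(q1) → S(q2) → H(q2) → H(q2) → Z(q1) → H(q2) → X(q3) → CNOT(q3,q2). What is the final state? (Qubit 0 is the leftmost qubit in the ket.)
1/√2|0001⟩ + 1/√2|0011⟩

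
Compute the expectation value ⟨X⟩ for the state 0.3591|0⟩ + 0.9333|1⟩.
0.6703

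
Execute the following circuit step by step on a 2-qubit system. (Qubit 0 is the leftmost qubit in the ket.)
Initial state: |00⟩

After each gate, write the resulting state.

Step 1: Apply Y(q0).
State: i|10⟩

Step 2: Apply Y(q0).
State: |00⟩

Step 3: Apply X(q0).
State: |10⟩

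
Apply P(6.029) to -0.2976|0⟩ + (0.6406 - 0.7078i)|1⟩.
-0.2976|0⟩ + (0.442 - 0.8461i)|1⟩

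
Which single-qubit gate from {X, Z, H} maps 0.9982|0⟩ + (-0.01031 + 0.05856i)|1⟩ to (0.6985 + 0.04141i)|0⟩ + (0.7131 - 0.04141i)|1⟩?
H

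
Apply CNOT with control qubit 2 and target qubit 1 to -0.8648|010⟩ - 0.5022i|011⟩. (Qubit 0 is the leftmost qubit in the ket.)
-0.5022i|001⟩ - 0.8648|010⟩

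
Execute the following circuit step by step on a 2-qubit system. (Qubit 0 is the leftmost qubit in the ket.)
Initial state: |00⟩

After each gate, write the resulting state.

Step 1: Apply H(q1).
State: 1/√2|00⟩ + 1/√2|01⟩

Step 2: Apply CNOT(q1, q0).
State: 1/√2|00⟩ + 1/√2|11⟩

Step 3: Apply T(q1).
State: 1/√2|00⟩ + (1/2 + (1/2)i)|11⟩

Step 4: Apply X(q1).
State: 1/√2|01⟩ + (1/2 + (1/2)i)|10⟩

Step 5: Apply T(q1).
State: (1/2 + (1/2)i)|01⟩ + (1/2 + (1/2)i)|10⟩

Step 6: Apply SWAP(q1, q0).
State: (1/2 + (1/2)i)|01⟩ + (1/2 + (1/2)i)|10⟩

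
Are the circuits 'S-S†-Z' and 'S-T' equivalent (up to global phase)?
No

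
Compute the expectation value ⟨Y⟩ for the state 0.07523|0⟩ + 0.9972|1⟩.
0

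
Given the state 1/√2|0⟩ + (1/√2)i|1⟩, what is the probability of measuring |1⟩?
1/2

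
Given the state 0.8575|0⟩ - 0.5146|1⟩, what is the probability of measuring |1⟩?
0.2648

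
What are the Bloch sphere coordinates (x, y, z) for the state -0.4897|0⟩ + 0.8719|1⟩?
(-0.8539, 0, -0.5204)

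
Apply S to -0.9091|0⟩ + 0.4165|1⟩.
-0.9091|0⟩ + 0.4165i|1⟩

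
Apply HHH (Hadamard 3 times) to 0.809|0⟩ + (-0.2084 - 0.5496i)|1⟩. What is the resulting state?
(0.4247 - 0.3886i)|0⟩ + (0.7194 + 0.3886i)|1⟩

H² = I, so H^3 = H: a single Hadamard. With (a, b) = (0.809, (-0.2084 - 0.5496i)), H gives ((a + b)/√2, (a − b)/√2) = ((0.4247 - 0.3886i), (0.7194 + 0.3886i)).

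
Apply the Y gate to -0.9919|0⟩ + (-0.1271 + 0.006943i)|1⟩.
(0.006943 + 0.1271i)|0⟩ - 0.9919i|1⟩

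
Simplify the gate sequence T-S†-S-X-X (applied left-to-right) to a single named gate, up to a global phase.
T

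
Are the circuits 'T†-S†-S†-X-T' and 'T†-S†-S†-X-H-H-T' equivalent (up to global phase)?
Yes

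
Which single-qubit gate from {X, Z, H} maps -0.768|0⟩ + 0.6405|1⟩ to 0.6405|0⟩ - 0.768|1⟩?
X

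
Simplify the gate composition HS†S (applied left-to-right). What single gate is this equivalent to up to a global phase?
H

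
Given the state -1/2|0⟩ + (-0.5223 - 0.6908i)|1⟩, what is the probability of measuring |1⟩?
0.75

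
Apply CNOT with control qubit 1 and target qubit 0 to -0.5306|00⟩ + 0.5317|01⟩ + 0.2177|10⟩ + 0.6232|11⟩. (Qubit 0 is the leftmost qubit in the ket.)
-0.5306|00⟩ + 0.6232|01⟩ + 0.2177|10⟩ + 0.5317|11⟩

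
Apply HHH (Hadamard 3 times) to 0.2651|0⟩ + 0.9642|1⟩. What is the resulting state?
0.8692|0⟩ - 0.4943|1⟩

H² = I, so H^3 = H: a single Hadamard. With (a, b) = (0.2651, 0.9642), H gives ((a + b)/√2, (a − b)/√2) = (0.8692, -0.4943).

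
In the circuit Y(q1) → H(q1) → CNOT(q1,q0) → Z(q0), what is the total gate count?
4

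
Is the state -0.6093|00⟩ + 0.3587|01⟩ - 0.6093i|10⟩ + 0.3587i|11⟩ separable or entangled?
Separable

Writing the state as a|00⟩ + b|01⟩ + c|10⟩ + d|11⟩, it is a product state iff ad − bc = 0.
Here (a, b, c, d) = (-0.6093, 0.3587, -0.6093i, 0.3587i): ad − bc = (-0.6093)(0.3587i) − (0.3587)(-0.6093i) = 0, so the state is separable.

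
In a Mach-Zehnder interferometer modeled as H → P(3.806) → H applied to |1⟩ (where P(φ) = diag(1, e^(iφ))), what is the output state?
(0.8936 + 0.3083i)|0⟩ + (0.1064 - 0.3083i)|1⟩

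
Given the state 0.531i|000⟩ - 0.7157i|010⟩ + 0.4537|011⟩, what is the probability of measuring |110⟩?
0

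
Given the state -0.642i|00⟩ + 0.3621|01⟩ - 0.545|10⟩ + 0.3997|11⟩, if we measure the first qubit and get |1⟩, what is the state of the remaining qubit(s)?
-0.8064|0⟩ + 0.5914|1⟩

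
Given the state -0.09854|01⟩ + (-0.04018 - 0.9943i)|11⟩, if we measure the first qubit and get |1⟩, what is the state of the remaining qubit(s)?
(-0.04038 - 0.9992i)|1⟩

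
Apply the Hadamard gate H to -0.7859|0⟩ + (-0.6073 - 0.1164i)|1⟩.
(-0.9851 - 0.08231i)|0⟩ + (-0.1263 + 0.08231i)|1⟩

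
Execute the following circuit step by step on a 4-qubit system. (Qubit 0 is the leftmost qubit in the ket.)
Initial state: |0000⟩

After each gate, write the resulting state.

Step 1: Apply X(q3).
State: |0001⟩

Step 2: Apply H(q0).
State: 1/√2|0001⟩ + 1/√2|1001⟩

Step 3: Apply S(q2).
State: 1/√2|0001⟩ + 1/√2|1001⟩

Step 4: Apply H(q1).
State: 1/2|0001⟩ + 1/2|0101⟩ + 1/2|1001⟩ + 1/2|1101⟩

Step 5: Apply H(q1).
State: 1/√2|0001⟩ + 1/√2|1001⟩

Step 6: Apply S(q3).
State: (1/√2)i|0001⟩ + (1/√2)i|1001⟩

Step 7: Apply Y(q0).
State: 1/√2|0001⟩ - 1/√2|1001⟩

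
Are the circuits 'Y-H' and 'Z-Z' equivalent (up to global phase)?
No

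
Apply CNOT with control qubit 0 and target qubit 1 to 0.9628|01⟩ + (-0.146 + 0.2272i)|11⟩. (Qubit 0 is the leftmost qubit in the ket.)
0.9628|01⟩ + (-0.146 + 0.2272i)|10⟩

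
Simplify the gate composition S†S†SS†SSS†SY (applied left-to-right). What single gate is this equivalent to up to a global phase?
Y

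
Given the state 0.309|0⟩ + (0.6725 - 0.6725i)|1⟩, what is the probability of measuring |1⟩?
0.9045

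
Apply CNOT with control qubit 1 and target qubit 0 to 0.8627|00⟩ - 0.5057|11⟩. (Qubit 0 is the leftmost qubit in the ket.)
0.8627|00⟩ - 0.5057|01⟩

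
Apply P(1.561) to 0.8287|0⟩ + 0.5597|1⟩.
0.8287|0⟩ + (0.005483 + 0.5597i)|1⟩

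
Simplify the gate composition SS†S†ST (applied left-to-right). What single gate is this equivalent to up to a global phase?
T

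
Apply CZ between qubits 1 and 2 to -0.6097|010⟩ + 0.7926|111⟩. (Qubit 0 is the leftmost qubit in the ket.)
-0.6097|010⟩ - 0.7926|111⟩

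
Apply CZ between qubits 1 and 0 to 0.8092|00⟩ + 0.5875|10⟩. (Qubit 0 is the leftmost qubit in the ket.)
0.8092|00⟩ + 0.5875|10⟩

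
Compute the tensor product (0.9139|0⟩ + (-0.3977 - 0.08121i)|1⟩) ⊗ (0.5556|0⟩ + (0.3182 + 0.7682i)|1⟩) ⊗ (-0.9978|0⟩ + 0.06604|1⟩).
-0.5066|000⟩ + 0.03353|001⟩ + (-0.2902 - 0.7005i)|010⟩ + (0.0192 + 0.04636i)|011⟩ + (0.2205 + 0.04502i)|100⟩ + (-0.01459 - 0.00298i)|101⟩ + (0.06402 + 0.3306i)|110⟩ + (-0.004237 - 0.02188i)|111⟩

amp(|b₁b₂…⟩) = product of the factor amplitudes for bits b₁, b₂, …; only kets whose every factor amplitude is nonzero survive.
|000⟩: (0.9139)(0.5556)(-0.9978) = -0.5066
|001⟩: (0.9139)(0.5556)(0.06604) = 0.03353
|010⟩: (0.9139)(0.3182 + 0.7682i)(-0.9978) = (-0.2902 - 0.7005i)
|011⟩: (0.9139)(0.3182 + 0.7682i)(0.06604) = (0.0192 + 0.04636i)
|100⟩: (-0.3977 - 0.08121i)(0.5556)(-0.9978) = (0.2205 + 0.04502i)
|101⟩: (-0.3977 - 0.08121i)(0.5556)(0.06604) = (-0.01459 - 0.00298i)
|110⟩: (-0.3977 - 0.08121i)(0.3182 + 0.7682i)(-0.9978) = (0.06402 + 0.3306i)
|111⟩: (-0.3977 - 0.08121i)(0.3182 + 0.7682i)(0.06604) = (-0.004237 - 0.02188i)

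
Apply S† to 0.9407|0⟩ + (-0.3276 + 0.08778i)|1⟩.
0.9407|0⟩ + (0.08778 + 0.3276i)|1⟩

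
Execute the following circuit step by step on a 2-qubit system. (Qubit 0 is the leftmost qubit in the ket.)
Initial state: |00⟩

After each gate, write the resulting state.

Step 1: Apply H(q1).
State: 1/√2|00⟩ + 1/√2|01⟩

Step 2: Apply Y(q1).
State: -(1/√2)i|00⟩ + (1/√2)i|01⟩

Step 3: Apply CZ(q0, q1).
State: -(1/√2)i|00⟩ + (1/√2)i|01⟩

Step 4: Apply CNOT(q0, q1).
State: -(1/√2)i|00⟩ + (1/√2)i|01⟩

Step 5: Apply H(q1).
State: -i|01⟩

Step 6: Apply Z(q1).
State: i|01⟩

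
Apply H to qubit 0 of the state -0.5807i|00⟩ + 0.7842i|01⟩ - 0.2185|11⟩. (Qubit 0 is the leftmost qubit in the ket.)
-0.4106i|00⟩ + (-0.1545 + 0.5545i)|01⟩ - 0.4106i|10⟩ + (0.1545 + 0.5545i)|11⟩

H on qubit 0 mixes each pair of kets that differ only in qubit 0: amplitudes (a, b) of (|…0…⟩, |…1…⟩) become ((a + b)/√2, (a − b)/√2). Kets absent from the input have amplitude 0.
(|00⟩, |10⟩): (a, b) = (-0.5807i, 0) → (-0.4106i, -0.4106i)
(|01⟩, |11⟩): (a, b) = (0.7842i, -0.2185) → ((-0.1545 + 0.5545i), (0.1545 + 0.5545i))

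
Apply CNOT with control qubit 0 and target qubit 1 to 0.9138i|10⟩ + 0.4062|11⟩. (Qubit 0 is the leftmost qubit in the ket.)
0.4062|10⟩ + 0.9138i|11⟩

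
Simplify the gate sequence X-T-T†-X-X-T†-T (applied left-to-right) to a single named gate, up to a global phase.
X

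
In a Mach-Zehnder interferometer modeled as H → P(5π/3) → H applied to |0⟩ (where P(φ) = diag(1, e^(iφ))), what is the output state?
(0.75 - 0.433i)|0⟩ + (0.25 + 0.433i)|1⟩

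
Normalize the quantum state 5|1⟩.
|1⟩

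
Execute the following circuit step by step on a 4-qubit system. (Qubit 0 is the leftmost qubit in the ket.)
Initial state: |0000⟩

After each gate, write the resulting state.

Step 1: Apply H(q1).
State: 1/√2|0000⟩ + 1/√2|0100⟩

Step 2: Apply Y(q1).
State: -(1/√2)i|0000⟩ + (1/√2)i|0100⟩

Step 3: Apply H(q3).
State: -(1/2)i|0000⟩ - (1/2)i|0001⟩ + (1/2)i|0100⟩ + (1/2)i|0101⟩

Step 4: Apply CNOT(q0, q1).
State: -(1/2)i|0000⟩ - (1/2)i|0001⟩ + (1/2)i|0100⟩ + (1/2)i|0101⟩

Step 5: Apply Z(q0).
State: -(1/2)i|0000⟩ - (1/2)i|0001⟩ + (1/2)i|0100⟩ + (1/2)i|0101⟩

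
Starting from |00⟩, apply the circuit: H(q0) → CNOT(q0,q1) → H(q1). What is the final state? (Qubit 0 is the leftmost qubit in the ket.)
1/2|00⟩ + 1/2|01⟩ + 1/2|10⟩ - 1/2|11⟩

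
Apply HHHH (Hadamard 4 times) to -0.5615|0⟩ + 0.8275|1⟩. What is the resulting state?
-0.5615|0⟩ + 0.8275|1⟩

H² = I, so an even number of Hadamards cancels: H^4 = I and the state is unchanged.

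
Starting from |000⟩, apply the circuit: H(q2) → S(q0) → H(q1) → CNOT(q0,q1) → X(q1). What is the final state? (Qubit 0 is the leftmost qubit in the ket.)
1/2|000⟩ + 1/2|001⟩ + 1/2|010⟩ + 1/2|011⟩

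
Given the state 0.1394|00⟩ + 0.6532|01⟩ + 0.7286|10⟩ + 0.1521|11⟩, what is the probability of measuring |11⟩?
0.02313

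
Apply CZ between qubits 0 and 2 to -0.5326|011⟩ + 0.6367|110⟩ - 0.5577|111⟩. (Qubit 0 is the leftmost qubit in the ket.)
-0.5326|011⟩ + 0.6367|110⟩ + 0.5577|111⟩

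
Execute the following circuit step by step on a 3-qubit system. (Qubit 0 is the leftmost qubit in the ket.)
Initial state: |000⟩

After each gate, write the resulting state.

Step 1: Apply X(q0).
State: |100⟩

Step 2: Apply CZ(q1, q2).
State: |100⟩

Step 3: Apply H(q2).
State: 1/√2|100⟩ + 1/√2|101⟩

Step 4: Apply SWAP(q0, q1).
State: 1/√2|010⟩ + 1/√2|011⟩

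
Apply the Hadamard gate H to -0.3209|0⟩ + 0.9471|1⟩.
0.4428|0⟩ - 0.8966|1⟩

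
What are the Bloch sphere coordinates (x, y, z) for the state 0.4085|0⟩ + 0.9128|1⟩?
(0.7458, 0, -0.6663)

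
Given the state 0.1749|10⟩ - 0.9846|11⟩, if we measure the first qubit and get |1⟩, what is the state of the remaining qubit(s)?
0.1749|0⟩ - 0.9846|1⟩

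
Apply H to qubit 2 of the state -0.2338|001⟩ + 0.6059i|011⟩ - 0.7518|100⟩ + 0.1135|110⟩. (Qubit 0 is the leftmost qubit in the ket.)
-0.1653|000⟩ + 0.1653|001⟩ + 0.4284i|010⟩ - 0.4284i|011⟩ - 0.5316|100⟩ - 0.5316|101⟩ + 0.08026|110⟩ + 0.08026|111⟩

H on qubit 2 mixes each pair of kets that differ only in qubit 2: amplitudes (a, b) of (|…0…⟩, |…1…⟩) become ((a + b)/√2, (a − b)/√2). Kets absent from the input have amplitude 0.
(|000⟩, |001⟩): (a, b) = (0, -0.2338) → (-0.1653, 0.1653)
(|010⟩, |011⟩): (a, b) = (0, 0.6059i) → (0.4284i, -0.4284i)
(|100⟩, |101⟩): (a, b) = (-0.7518, 0) → (-0.5316, -0.5316)
(|110⟩, |111⟩): (a, b) = (0.1135, 0) → (0.08026, 0.08026)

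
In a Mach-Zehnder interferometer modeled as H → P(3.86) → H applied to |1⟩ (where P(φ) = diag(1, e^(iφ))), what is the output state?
(0.8764 + 0.3291i)|0⟩ + (0.1236 - 0.3291i)|1⟩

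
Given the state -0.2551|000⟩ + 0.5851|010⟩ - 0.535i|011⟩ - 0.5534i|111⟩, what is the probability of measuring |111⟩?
0.3063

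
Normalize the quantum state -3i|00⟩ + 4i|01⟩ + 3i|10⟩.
-0.5145i|00⟩ + 0.686i|01⟩ + 0.5145i|10⟩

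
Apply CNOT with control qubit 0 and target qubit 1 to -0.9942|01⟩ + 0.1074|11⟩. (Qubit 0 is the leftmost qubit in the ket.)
-0.9942|01⟩ + 0.1074|10⟩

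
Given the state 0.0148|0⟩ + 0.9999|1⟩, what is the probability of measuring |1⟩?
0.9998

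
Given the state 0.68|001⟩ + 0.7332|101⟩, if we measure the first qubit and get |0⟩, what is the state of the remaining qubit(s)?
|01⟩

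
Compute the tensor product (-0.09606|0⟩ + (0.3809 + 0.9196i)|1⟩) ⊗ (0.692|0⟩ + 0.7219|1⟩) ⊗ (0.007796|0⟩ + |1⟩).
-0.0005182|000⟩ - 0.06647|001⟩ - 0.0005406|010⟩ - 0.06935|011⟩ + (0.002055 + 0.004961i)|100⟩ + (0.2636 + 0.6364i)|101⟩ + (0.002144 + 0.005175i)|110⟩ + (0.275 + 0.6639i)|111⟩

amp(|b₁b₂…⟩) = product of the factor amplitudes for bits b₁, b₂, …; only kets whose every factor amplitude is nonzero survive.
|000⟩: (-0.09606)(0.692)(0.007796) = -0.0005182
|001⟩: (-0.09606)(0.692)(1) = -0.06647
|010⟩: (-0.09606)(0.7219)(0.007796) = -0.0005406
|011⟩: (-0.09606)(0.7219)(1) = -0.06935
|100⟩: (0.3809 + 0.9196i)(0.692)(0.007796) = (0.002055 + 0.004961i)
|101⟩: (0.3809 + 0.9196i)(0.692)(1) = (0.2636 + 0.6364i)
|110⟩: (0.3809 + 0.9196i)(0.7219)(0.007796) = (0.002144 + 0.005175i)
|111⟩: (0.3809 + 0.9196i)(0.7219)(1) = (0.275 + 0.6639i)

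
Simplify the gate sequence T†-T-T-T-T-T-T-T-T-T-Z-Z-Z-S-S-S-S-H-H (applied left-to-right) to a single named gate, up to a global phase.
Z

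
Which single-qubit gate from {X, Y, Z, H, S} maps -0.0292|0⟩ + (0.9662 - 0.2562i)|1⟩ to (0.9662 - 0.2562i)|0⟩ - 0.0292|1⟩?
X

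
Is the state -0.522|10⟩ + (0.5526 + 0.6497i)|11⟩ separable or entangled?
Separable

Writing the state as a|00⟩ + b|01⟩ + c|10⟩ + d|11⟩, it is a product state iff ad − bc = 0.
Here (a, b, c, d) = (0, 0, -0.522, (0.5526 + 0.6497i)): ad − bc = (0)(0.5526 + 0.6497i) − (0)(-0.522) = 0, so the state is separable.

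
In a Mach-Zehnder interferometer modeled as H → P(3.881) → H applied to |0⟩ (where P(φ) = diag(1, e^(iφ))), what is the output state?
(0.1306 - 0.3369i)|0⟩ + (0.8694 + 0.3369i)|1⟩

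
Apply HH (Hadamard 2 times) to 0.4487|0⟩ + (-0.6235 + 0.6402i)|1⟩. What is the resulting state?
0.4487|0⟩ + (-0.6235 + 0.6402i)|1⟩

H² = I, so an even number of Hadamards cancels: H^2 = I and the state is unchanged.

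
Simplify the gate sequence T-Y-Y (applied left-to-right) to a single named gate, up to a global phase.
T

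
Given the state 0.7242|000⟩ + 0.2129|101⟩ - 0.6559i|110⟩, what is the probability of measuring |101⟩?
0.04533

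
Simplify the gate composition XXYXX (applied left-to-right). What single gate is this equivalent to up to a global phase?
Y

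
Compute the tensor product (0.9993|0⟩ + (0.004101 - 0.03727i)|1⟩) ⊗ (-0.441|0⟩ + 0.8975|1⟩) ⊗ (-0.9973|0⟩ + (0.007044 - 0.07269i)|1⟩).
0.4395|000⟩ + (-0.003104 + 0.03203i)|001⟩ - 0.8945|010⟩ + (0.006318 - 0.06519i)|011⟩ + (0.001804 - 0.01639i)|100⟩ + (0.001182 + 0.0002472i)|101⟩ + (-0.003671 + 0.03336i)|110⟩ + (-0.002406 - 0.0005032i)|111⟩

amp(|b₁b₂…⟩) = product of the factor amplitudes for bits b₁, b₂, …; only kets whose every factor amplitude is nonzero survive.
|000⟩: (0.9993)(-0.441)(-0.9973) = 0.4395
|001⟩: (0.9993)(-0.441)(0.007044 - 0.07269i) = (-0.003104 + 0.03203i)
|010⟩: (0.9993)(0.8975)(-0.9973) = -0.8945
|011⟩: (0.9993)(0.8975)(0.007044 - 0.07269i) = (0.006318 - 0.06519i)
|100⟩: (0.004101 - 0.03727i)(-0.441)(-0.9973) = (0.001804 - 0.01639i)
|101⟩: (0.004101 - 0.03727i)(-0.441)(0.007044 - 0.07269i) = (0.001182 + 0.0002472i)
|110⟩: (0.004101 - 0.03727i)(0.8975)(-0.9973) = (-0.003671 + 0.03336i)
|111⟩: (0.004101 - 0.03727i)(0.8975)(0.007044 - 0.07269i) = (-0.002406 - 0.0005032i)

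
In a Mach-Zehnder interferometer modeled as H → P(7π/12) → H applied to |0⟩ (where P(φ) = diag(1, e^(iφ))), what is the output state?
(0.3706 + 0.483i)|0⟩ + (0.6294 - 0.483i)|1⟩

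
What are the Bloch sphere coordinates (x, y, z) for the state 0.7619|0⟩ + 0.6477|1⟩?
(0.987, 0, 0.161)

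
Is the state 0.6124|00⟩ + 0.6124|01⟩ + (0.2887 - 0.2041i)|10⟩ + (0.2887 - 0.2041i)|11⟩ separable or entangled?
Separable

Writing the state as a|00⟩ + b|01⟩ + c|10⟩ + d|11⟩, it is a product state iff ad − bc = 0.
Here (a, b, c, d) = (0.6124, 0.6124, (0.2887 - 0.2041i), (0.2887 - 0.2041i)): ad − bc = (0.6124)(0.2887 - 0.2041i) − (0.6124)(0.2887 - 0.2041i) = 0, so the state is separable.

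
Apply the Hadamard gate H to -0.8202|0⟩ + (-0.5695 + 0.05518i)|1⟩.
(-0.9827 + 0.03902i)|0⟩ + (-0.1773 - 0.03902i)|1⟩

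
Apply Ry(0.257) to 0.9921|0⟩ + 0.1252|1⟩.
0.9679|0⟩ + 0.2513|1⟩

Ry(0.257) = [[cos(θ/2), −sin(θ/2)], [sin(θ/2), cos(θ/2)]]; θ = 0.257, cos(θ/2) ≈ 0.991755, sin(θ/2) ≈ 0.128147.
With a = amp(|0⟩) = 0.9921 and b = amp(|1⟩) = 0.1252:
new amp(|0⟩) = (0.991755)·a + (-0.128147)·b = 0.9679
new amp(|1⟩) = (0.128147)·a + (0.991755)·b = 0.2513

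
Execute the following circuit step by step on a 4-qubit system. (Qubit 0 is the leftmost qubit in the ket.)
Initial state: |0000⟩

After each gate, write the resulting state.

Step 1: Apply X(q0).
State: |1000⟩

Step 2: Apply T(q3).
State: |1000⟩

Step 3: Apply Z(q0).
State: -|1000⟩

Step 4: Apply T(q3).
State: -|1000⟩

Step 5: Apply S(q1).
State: -|1000⟩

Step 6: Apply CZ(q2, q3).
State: -|1000⟩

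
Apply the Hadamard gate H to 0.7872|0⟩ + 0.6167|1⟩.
0.9927|0⟩ + 0.1206|1⟩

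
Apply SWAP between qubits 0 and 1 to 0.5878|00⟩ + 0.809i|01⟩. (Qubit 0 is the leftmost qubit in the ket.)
0.5878|00⟩ + 0.809i|10⟩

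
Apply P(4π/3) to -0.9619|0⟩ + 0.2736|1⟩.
-0.9619|0⟩ + (-0.1368 - 0.2369i)|1⟩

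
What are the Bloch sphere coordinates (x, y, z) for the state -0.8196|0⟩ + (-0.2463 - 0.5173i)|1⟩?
(0.4037, 0.848, 0.3435)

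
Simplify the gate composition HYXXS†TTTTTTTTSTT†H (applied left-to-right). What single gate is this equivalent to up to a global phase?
Y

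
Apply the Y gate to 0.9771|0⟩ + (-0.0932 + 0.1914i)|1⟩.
(0.1914 + 0.0932i)|0⟩ + 0.9771i|1⟩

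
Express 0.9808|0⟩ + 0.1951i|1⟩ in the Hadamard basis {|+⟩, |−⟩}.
(0.6935 + 0.138i)|+⟩ + (0.6935 - 0.138i)|−⟩

With |ψ⟩ = α|0⟩ + β|1⟩, the Hadamard-basis coefficients are ⟨+|ψ⟩ = (α + β)/√2 and ⟨−|ψ⟩ = (α − β)/√2.
Here α = 0.9808, β = 0.1951i: (α + β)/√2 = (0.6935 + 0.138i), (α − β)/√2 = (0.6935 - 0.138i).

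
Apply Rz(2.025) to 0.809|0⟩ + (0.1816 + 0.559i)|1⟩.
(0.4286 - 0.6862i)|0⟩ + (-0.3779 + 0.4502i)|1⟩

Rz(2.025) = [[e^(−iθ/2), 0], [0, e^(iθ/2)]] with e^(±iθ/2) = cos(θ/2) ± i·sin(θ/2); θ = 2.025, cos(θ/2) ≈ 0.529742, sin(θ/2) ≈ 0.848159.
With a = amp(|0⟩) = 0.809 and b = amp(|1⟩) = (0.1816 + 0.559i):
new amp(|0⟩) = (0.529742 - 0.848159i)·a = (0.4286 - 0.6862i)
new amp(|1⟩) = (0.529742 + 0.848159i)·b = (-0.3779 + 0.4502i)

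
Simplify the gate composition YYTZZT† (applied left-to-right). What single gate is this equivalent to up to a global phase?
I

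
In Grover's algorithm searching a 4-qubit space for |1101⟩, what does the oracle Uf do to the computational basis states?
Uf|x⟩ = -|x⟩ if x = 1101, else |x⟩ (phase flip on target)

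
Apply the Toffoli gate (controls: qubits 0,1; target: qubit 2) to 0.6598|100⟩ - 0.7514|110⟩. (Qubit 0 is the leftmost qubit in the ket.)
0.6598|100⟩ - 0.7514|111⟩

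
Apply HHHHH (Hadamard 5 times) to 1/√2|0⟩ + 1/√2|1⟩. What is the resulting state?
|0⟩

H² = I, so H^5 = H: a single Hadamard. With (a, b) = (1/√2, 1/√2), H gives ((a + b)/√2, (a − b)/√2) = (1, 0).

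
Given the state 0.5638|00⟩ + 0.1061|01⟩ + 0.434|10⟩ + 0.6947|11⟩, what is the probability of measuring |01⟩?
0.01126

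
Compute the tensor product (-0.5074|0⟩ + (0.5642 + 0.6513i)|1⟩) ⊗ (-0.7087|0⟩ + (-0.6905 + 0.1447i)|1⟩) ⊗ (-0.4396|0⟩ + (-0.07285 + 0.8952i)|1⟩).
-0.1581|000⟩ + (-0.0262 + 0.3219i)|001⟩ + (-0.154 + 0.03228i)|010⟩ + (0.0402 + 0.319i)|011⟩ + (0.1758 + 0.2029i)|100⟩ + (0.4423 - 0.3243i)|101⟩ + (0.2127 + 0.1618i)|110⟩ + (0.3648 - 0.4063i)|111⟩

amp(|b₁b₂…⟩) = product of the factor amplitudes for bits b₁, b₂, …; only kets whose every factor amplitude is nonzero survive.
|000⟩: (-0.5074)(-0.7087)(-0.4396) = -0.1581
|001⟩: (-0.5074)(-0.7087)(-0.07285 + 0.8952i) = (-0.0262 + 0.3219i)
|010⟩: (-0.5074)(-0.6905 + 0.1447i)(-0.4396) = (-0.154 + 0.03228i)
|011⟩: (-0.5074)(-0.6905 + 0.1447i)(-0.07285 + 0.8952i) = (0.0402 + 0.319i)
|100⟩: (0.5642 + 0.6513i)(-0.7087)(-0.4396) = (0.1758 + 0.2029i)
|101⟩: (0.5642 + 0.6513i)(-0.7087)(-0.07285 + 0.8952i) = (0.4423 - 0.3243i)
|110⟩: (0.5642 + 0.6513i)(-0.6905 + 0.1447i)(-0.4396) = (0.2127 + 0.1618i)
|111⟩: (0.5642 + 0.6513i)(-0.6905 + 0.1447i)(-0.07285 + 0.8952i) = (0.3648 - 0.4063i)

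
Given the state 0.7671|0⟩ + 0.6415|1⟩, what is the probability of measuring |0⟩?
0.5884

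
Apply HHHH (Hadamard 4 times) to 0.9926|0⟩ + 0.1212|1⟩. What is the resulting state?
0.9926|0⟩ + 0.1212|1⟩

H² = I, so an even number of Hadamards cancels: H^4 = I and the state is unchanged.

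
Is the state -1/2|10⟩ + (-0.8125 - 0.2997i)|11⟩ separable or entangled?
Separable

Writing the state as a|00⟩ + b|01⟩ + c|10⟩ + d|11⟩, it is a product state iff ad − bc = 0.
Here (a, b, c, d) = (0, 0, -1/2, (-0.8125 - 0.2997i)): ad − bc = (0)(-0.8125 - 0.2997i) − (0)(-1/2) = 0, so the state is separable.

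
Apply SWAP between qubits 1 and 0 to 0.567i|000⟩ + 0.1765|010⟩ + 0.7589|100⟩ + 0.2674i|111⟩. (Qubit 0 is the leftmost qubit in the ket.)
0.567i|000⟩ + 0.7589|010⟩ + 0.1765|100⟩ + 0.2674i|111⟩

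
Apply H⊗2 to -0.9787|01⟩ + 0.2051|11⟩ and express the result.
-0.3868|00⟩ + 0.3868|01⟩ - 0.5919|10⟩ + 0.5919|11⟩

H⊗2 gives amp(|y⟩) = (1/2) Σ_x (−1)^(x·y) amp(|x⟩), where x·y is the number of positions in which both x and y have a 1.
|00⟩: (-0.9787 + 0.2051)/2 = -0.3868
|01⟩: (0.9787 - 0.2051)/2 = 0.3868
|10⟩: (-0.9787 - 0.2051)/2 = -0.5919
|11⟩: (0.9787 + 0.2051)/2 = 0.5919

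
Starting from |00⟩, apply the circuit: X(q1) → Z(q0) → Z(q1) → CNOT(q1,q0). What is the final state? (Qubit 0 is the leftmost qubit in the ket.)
-|11⟩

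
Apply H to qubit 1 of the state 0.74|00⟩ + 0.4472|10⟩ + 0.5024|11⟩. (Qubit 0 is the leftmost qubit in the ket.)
0.5233|00⟩ + 0.5233|01⟩ + 0.6715|10⟩ - 0.03903|11⟩

H on qubit 1 mixes each pair of kets that differ only in qubit 1: amplitudes (a, b) of (|…0…⟩, |…1…⟩) become ((a + b)/√2, (a − b)/√2). Kets absent from the input have amplitude 0.
(|00⟩, |01⟩): (a, b) = (0.74, 0) → (0.5233, 0.5233)
(|10⟩, |11⟩): (a, b) = (0.4472, 0.5024) → (0.6715, -0.03903)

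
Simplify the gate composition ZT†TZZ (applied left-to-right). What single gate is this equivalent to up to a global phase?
Z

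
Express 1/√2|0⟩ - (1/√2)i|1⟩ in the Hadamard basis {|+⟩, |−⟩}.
(1/2 - (1/2)i)|+⟩ + (1/2 + (1/2)i)|−⟩

With |ψ⟩ = α|0⟩ + β|1⟩, the Hadamard-basis coefficients are ⟨+|ψ⟩ = (α + β)/√2 and ⟨−|ψ⟩ = (α − β)/√2.
Here α = 1/√2, β = -(1/√2)i: (α + β)/√2 = (1/2 - (1/2)i), (α − β)/√2 = (1/2 + (1/2)i).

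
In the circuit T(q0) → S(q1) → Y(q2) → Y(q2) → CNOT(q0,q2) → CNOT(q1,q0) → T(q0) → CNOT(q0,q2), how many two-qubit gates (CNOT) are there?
3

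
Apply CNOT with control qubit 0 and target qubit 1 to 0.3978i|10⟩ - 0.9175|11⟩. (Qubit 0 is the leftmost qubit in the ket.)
-0.9175|10⟩ + 0.3978i|11⟩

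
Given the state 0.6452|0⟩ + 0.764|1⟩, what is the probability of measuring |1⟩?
0.5837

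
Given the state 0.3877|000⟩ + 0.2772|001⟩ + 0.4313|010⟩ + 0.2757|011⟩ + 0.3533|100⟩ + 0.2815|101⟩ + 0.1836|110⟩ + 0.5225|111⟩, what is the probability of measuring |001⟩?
0.07684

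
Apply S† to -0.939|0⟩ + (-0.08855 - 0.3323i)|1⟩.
-0.939|0⟩ + (-0.3323 + 0.08855i)|1⟩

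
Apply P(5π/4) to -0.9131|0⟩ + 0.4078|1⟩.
-0.9131|0⟩ + (-0.2884 - 0.2884i)|1⟩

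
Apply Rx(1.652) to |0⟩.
0.6778|0⟩ - 0.7352i|1⟩

Rx(1.652) = [[cos(θ/2), −i·sin(θ/2)], [−i·sin(θ/2), cos(θ/2)]]; θ = 1.652, cos(θ/2) ≈ 0.677822, sin(θ/2) ≈ 0.735226.
With a = amp(|0⟩) = 1 and b = amp(|1⟩) = 0:
new amp(|0⟩) = (0.677822)·a + (-0.735226i)·b = 0.6778
new amp(|1⟩) = (-0.735226i)·a + (0.677822)·b = -0.7352i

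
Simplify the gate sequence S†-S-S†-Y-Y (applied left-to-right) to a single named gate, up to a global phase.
S†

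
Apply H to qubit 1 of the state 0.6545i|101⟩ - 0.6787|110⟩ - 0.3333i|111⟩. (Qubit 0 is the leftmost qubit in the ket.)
-0.4799|100⟩ + 0.2271i|101⟩ + 0.4799|110⟩ + 0.6985i|111⟩

H on qubit 1 mixes each pair of kets that differ only in qubit 1: amplitudes (a, b) of (|…0…⟩, |…1…⟩) become ((a + b)/√2, (a − b)/√2). Kets absent from the input have amplitude 0.
(|100⟩, |110⟩): (a, b) = (0, -0.6787) → (-0.4799, 0.4799)
(|101⟩, |111⟩): (a, b) = (0.6545i, -0.3333i) → (0.2271i, 0.6985i)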